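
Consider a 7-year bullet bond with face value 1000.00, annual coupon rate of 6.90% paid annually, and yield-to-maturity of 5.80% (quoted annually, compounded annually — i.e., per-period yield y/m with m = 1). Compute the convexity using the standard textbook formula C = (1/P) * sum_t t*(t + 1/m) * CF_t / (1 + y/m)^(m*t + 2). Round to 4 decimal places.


Answer: Convexity = 38.9296

Derivation:
Coupon per period c = face * coupon_rate / m = 69.000000
Periods per year m = 1; per-period yield y/m = 0.058000
Number of cashflows N = 7
Cashflows (t years, CF_t, discount factor 1/(1+y/m)^(m*t), PV):
  t = 1.0000: CF_t = 69.000000, DF = 0.945180, PV = 65.217391
  t = 2.0000: CF_t = 69.000000, DF = 0.893364, PV = 61.642147
  t = 3.0000: CF_t = 69.000000, DF = 0.844390, PV = 58.262899
  t = 4.0000: CF_t = 69.000000, DF = 0.798100, PV = 55.068902
  t = 5.0000: CF_t = 69.000000, DF = 0.754348, PV = 52.050002
  t = 6.0000: CF_t = 69.000000, DF = 0.712994, PV = 49.196599
  t = 7.0000: CF_t = 1069.000000, DF = 0.673908, PV = 720.407178
Price P = sum_t PV_t = 1061.845119
Convexity numerator sum_t t*(t + 1/m) * CF_t / (1+y/m)^(m*t + 2):
  t = 1.0000: term = 116.525797
  t = 2.0000: term = 330.413414
  t = 3.0000: term = 624.600026
  t = 4.0000: term = 983.931989
  t = 5.0000: term = 1394.988642
  t = 6.0000: term = 1845.920698
  t = 7.0000: term = 36040.824933
Convexity = (1/P) * sum = 41337.205500 / 1061.845119 = 38.929600


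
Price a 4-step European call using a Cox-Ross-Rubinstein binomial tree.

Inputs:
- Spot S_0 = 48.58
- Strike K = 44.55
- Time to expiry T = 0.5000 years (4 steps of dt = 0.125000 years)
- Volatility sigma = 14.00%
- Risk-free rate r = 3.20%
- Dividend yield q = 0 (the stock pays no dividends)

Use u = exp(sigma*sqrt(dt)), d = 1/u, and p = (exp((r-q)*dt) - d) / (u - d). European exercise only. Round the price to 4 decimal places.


dt = T/N = 0.125000
u = exp(sigma*sqrt(dt)) = 1.050743; d = 1/u = 0.951708
p = (exp((r-q)*dt) - d) / (u - d) = 0.528099
Discount per step: exp(-r*dt) = 0.996008
Stock lattice S(k, i) with i counting down-moves:
  k=0: S(0,0) = 48.5800
  k=1: S(1,0) = 51.0451; S(1,1) = 46.2340
  k=2: S(2,0) = 53.6353; S(2,1) = 48.5800; S(2,2) = 44.0012
  k=3: S(3,0) = 56.3569; S(3,1) = 51.0451; S(3,2) = 46.2340; S(3,3) = 41.8763
  k=4: S(4,0) = 59.2166; S(4,1) = 53.6353; S(4,2) = 48.5800; S(4,3) = 44.0012; S(4,4) = 39.8540
Terminal payoffs V(N, i) = max(S_T - K, 0):
  V(4,0) = 14.666595; V(4,1) = 9.085270; V(4,2) = 4.030000; V(4,3) = 0.000000; V(4,4) = 0.000000
Backward induction: V(k, i) = exp(-r*dt) * [p * V(k+1, i) + (1-p) * V(k+1, i+1)].
  V(3,0) = exp(-r*dt) * [p*14.666595 + (1-p)*9.085270] = 11.984725
  V(3,1) = exp(-r*dt) * [p*9.085270 + (1-p)*4.030000] = 6.672936
  V(3,2) = exp(-r*dt) * [p*4.030000 + (1-p)*0.000000] = 2.119742
  V(3,3) = exp(-r*dt) * [p*0.000000 + (1-p)*0.000000] = 0.000000
  V(2,0) = exp(-r*dt) * [p*11.984725 + (1-p)*6.672936] = 9.440248
  V(2,1) = exp(-r*dt) * [p*6.672936 + (1-p)*2.119742] = 4.506216
  V(2,2) = exp(-r*dt) * [p*2.119742 + (1-p)*0.000000] = 1.114964
  V(1,0) = exp(-r*dt) * [p*9.440248 + (1-p)*4.506216] = 7.083481
  V(1,1) = exp(-r*dt) * [p*4.506216 + (1-p)*1.114964] = 2.894280
  V(0,0) = exp(-r*dt) * [p*7.083481 + (1-p)*2.894280] = 5.086206

Answer: Price = V(0,0) = 5.0862


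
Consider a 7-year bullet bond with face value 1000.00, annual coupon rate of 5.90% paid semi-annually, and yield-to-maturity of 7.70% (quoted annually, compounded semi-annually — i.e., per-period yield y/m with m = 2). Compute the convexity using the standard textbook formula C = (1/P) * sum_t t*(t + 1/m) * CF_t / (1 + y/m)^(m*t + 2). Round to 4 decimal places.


Coupon per period c = face * coupon_rate / m = 29.500000
Periods per year m = 2; per-period yield y/m = 0.038500
Number of cashflows N = 14
Cashflows (t years, CF_t, discount factor 1/(1+y/m)^(m*t), PV):
  t = 0.5000: CF_t = 29.500000, DF = 0.962927, PV = 28.406355
  t = 1.0000: CF_t = 29.500000, DF = 0.927229, PV = 27.353255
  t = 1.5000: CF_t = 29.500000, DF = 0.892854, PV = 26.339196
  t = 2.0000: CF_t = 29.500000, DF = 0.859754, PV = 25.362731
  t = 2.5000: CF_t = 29.500000, DF = 0.827880, PV = 24.422466
  t = 3.0000: CF_t = 29.500000, DF = 0.797188, PV = 23.517059
  t = 3.5000: CF_t = 29.500000, DF = 0.767635, PV = 22.645218
  t = 4.0000: CF_t = 29.500000, DF = 0.739176, PV = 21.805699
  t = 4.5000: CF_t = 29.500000, DF = 0.711773, PV = 20.997303
  t = 5.0000: CF_t = 29.500000, DF = 0.685386, PV = 20.218876
  t = 5.5000: CF_t = 29.500000, DF = 0.659977, PV = 19.469308
  t = 6.0000: CF_t = 29.500000, DF = 0.635509, PV = 18.747528
  t = 6.5000: CF_t = 29.500000, DF = 0.611949, PV = 18.052506
  t = 7.0000: CF_t = 1029.500000, DF = 0.589263, PV = 606.646001
Price P = sum_t PV_t = 903.983500
Convexity numerator sum_t t*(t + 1/m) * CF_t / (1+y/m)^(m*t + 2):
  t = 0.5000: term = 13.169598
  t = 1.0000: term = 38.044096
  t = 1.5000: term = 73.267398
  t = 2.0000: term = 117.585296
  t = 2.5000: term = 169.839137
  t = 3.0000: term = 228.959837
  t = 3.5000: term = 293.962237
  t = 4.0000: term = 363.939767
  t = 4.5000: term = 438.059421
  t = 5.0000: term = 515.557014
  t = 5.5000: term = 595.732707
  t = 6.0000: term = 677.946793
  t = 6.5000: term = 761.615720
  t = 7.0000: term = 29531.237096
Convexity = (1/P) * sum = 33818.916116 / 903.983500 = 37.410988

Answer: Convexity = 37.4110


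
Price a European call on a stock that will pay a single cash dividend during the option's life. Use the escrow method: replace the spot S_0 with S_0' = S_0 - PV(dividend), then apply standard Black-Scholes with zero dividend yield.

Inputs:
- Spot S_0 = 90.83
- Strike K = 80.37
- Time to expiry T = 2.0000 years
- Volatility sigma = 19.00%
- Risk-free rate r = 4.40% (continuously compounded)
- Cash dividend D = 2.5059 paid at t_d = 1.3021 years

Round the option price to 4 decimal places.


Answer: Price = 18.0273

Derivation:
PV(D) = D * exp(-r * t_d) = 2.5059 * 0.94431791 = 2.36636625
S_0' = S_0 - PV(D) = 90.8300 - 2.36636625 = 88.46363375
d1 = (ln(S_0'/K) + (r + sigma^2/2)*T) / (sigma*sqrt(T)) = 0.81894345
d2 = d1 - sigma*sqrt(T) = 0.55024287
exp(-rT) = 0.91576088
N(d1) = 0.79359066; N(d2) = 0.70892360
C = S_0' * N(d1) - K * exp(-rT) * N(d2) = 88.46363375 * 0.79359066 - 80.3700 * 0.91576088 * 0.70892360 = 18.0273


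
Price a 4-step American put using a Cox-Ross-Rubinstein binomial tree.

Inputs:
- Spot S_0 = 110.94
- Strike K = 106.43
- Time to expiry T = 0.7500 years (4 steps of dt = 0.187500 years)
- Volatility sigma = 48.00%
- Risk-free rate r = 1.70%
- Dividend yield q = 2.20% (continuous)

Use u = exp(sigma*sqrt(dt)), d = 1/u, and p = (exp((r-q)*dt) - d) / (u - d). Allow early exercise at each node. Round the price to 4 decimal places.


Answer: Price = V(0,0) = 15.3722

Derivation:
dt = T/N = 0.187500
u = exp(sigma*sqrt(dt)) = 1.231024; d = 1/u = 0.812332
p = (exp((r-q)*dt) - d) / (u - d) = 0.445987
Discount per step: exp(-r*dt) = 0.996818
Stock lattice S(k, i) with i counting down-moves:
  k=0: S(0,0) = 110.9400
  k=1: S(1,0) = 136.5698; S(1,1) = 90.1201
  k=2: S(2,0) = 168.1206; S(2,1) = 110.9400; S(2,2) = 73.2075
  k=3: S(3,0) = 206.9605; S(3,1) = 136.5698; S(3,2) = 90.1201; S(3,3) = 59.4688
  k=4: S(4,0) = 254.7732; S(4,1) = 168.1206; S(4,2) = 110.9400; S(4,3) = 73.2075; S(4,4) = 48.3084
Terminal payoffs V(N, i) = max(K - S_T, 0):
  V(4,0) = 0.000000; V(4,1) = 0.000000; V(4,2) = 0.000000; V(4,3) = 33.222541; V(4,4) = 58.121616
Backward induction: V(k, i) = exp(-r*dt) * [p * V(k+1, i) + (1-p) * V(k+1, i+1)]; then take max(V_cont, immediate exercise) for American.
  V(3,0) = exp(-r*dt) * [p*0.000000 + (1-p)*0.000000] = 0.000000; exercise = 0.000000; V(3,0) = max -> 0.000000
  V(3,1) = exp(-r*dt) * [p*0.000000 + (1-p)*0.000000] = 0.000000; exercise = 0.000000; V(3,1) = max -> 0.000000
  V(3,2) = exp(-r*dt) * [p*0.000000 + (1-p)*33.222541] = 18.347156; exercise = 16.309883; V(3,2) = max -> 18.347156
  V(3,3) = exp(-r*dt) * [p*33.222541 + (1-p)*58.121616] = 46.867332; exercise = 46.961235; V(3,3) = max -> 46.961235
  V(2,0) = exp(-r*dt) * [p*0.000000 + (1-p)*0.000000] = 0.000000; exercise = 0.000000; V(2,0) = max -> 0.000000
  V(2,1) = exp(-r*dt) * [p*0.000000 + (1-p)*18.347156] = 10.132221; exercise = 0.000000; V(2,1) = max -> 10.132221
  V(2,2) = exp(-r*dt) * [p*18.347156 + (1-p)*46.961235] = 34.090899; exercise = 33.222541; V(2,2) = max -> 34.090899
  V(1,0) = exp(-r*dt) * [p*0.000000 + (1-p)*10.132221] = 5.595521; exercise = 0.000000; V(1,0) = max -> 5.595521
  V(1,1) = exp(-r*dt) * [p*10.132221 + (1-p)*34.090899] = 23.331161; exercise = 16.309883; V(1,1) = max -> 23.331161
  V(0,0) = exp(-r*dt) * [p*5.595521 + (1-p)*23.331161] = 15.372225; exercise = 0.000000; V(0,0) = max -> 15.372225


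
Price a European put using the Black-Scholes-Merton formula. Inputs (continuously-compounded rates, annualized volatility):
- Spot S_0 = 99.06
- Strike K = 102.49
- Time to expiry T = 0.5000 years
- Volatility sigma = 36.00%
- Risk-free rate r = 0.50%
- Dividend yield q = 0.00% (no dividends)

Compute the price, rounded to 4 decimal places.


d1 = (ln(S/K) + (r - q + 0.5*sigma^2) * T) / (sigma * sqrt(T)) = 0.00338034
d2 = d1 - sigma * sqrt(T) = -0.25117810
exp(-rT) = 0.99750312; exp(-qT) = 1.00000000
P = K * exp(-rT) * N(-d2) - S_0 * exp(-qT) * N(-d1)
N(-d1) = 0.49865144; N(-d2) = 0.59916179
P = 102.4900 * 0.99750312 * 0.59916179 - 99.0600 * 1.00000000 * 0.49865144 = 11.8584

Answer: Price = 11.8584


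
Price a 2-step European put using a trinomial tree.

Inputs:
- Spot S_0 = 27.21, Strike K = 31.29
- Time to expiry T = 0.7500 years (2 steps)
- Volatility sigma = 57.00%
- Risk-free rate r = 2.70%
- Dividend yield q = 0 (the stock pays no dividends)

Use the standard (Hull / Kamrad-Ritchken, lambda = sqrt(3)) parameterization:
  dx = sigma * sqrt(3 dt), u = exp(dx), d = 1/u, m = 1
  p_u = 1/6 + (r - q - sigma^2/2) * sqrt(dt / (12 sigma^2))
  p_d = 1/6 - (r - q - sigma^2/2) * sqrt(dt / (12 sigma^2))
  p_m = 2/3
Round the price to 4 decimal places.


dt = T/N = 0.375000; dx = sigma*sqrt(3*dt) = 0.604576
u = exp(dx) = 1.830476; d = 1/u = 0.546306
p_u = 0.124659, p_m = 0.666667, p_d = 0.208674
Discount per step: exp(-r*dt) = 0.989926
Stock lattice S(k, j) with j the centered position index:
  k=0: S(0,+0) = 27.2100
  k=1: S(1,-1) = 14.8650; S(1,+0) = 27.2100; S(1,+1) = 49.8073
  k=2: S(2,-2) = 8.1208; S(2,-1) = 14.8650; S(2,+0) = 27.2100; S(2,+1) = 49.8073; S(2,+2) = 91.1710
Terminal payoffs V(N, j) = max(K - S_T, 0):
  V(2,-2) = 23.169173; V(2,-1) = 16.425018; V(2,+0) = 4.080000; V(2,+1) = 0.000000; V(2,+2) = 0.000000
Backward induction: V(k, j) = exp(-r*dt) * [p_u * V(k+1, j+1) + p_m * V(k+1, j) + p_d * V(k+1, j-1)]
  V(1,-1) = exp(-r*dt) * [p_u*4.080000 + p_m*16.425018 + p_d*23.169173] = 16.129295
  V(1,+0) = exp(-r*dt) * [p_u*0.000000 + p_m*4.080000 + p_d*16.425018] = 6.085551
  V(1,+1) = exp(-r*dt) * [p_u*0.000000 + p_m*0.000000 + p_d*4.080000] = 0.842815
  V(0,+0) = exp(-r*dt) * [p_u*0.842815 + p_m*6.085551 + p_d*16.129295] = 7.452034

Answer: Price = V(0,0) = 7.4520


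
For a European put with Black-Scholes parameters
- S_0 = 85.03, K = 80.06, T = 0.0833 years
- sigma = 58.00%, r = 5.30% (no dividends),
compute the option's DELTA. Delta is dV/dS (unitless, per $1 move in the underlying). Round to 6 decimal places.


Answer: Delta = -0.319227

Derivation:
d1 = 0.4698604541; d2 = 0.3024623657
phi(d1) = 0.3572487517; exp(-qT) = 1.0000000000; exp(-rT) = 0.9955948313
N(-d1) = 0.3192273597
Delta = -exp(-qT) * N(-d1) = -1.0000000000 * 0.3192273597 = -0.319227


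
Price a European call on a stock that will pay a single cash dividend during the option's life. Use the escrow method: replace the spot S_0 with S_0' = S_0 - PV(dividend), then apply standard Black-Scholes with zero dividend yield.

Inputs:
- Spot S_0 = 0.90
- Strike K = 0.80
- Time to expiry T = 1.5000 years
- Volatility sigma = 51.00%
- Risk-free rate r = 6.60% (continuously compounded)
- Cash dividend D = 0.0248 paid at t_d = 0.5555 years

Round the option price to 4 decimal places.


PV(D) = D * exp(-r * t_d) = 0.0248 * 0.96400095 = 0.02390722
S_0' = S_0 - PV(D) = 0.9000 - 0.02390722 = 0.87609278
d1 = (ln(S_0'/K) + (r + sigma^2/2)*T) / (sigma*sqrt(T)) = 0.61627123
d2 = d1 - sigma*sqrt(T) = -0.00834865
exp(-rT) = 0.90574271
N(d1) = 0.73114224; N(d2) = 0.49666941
C = S_0' * N(d1) - K * exp(-rT) * N(d2) = 0.87609278 * 0.73114224 - 0.8000 * 0.90574271 * 0.49666941 = 0.2807

Answer: Price = 0.2807


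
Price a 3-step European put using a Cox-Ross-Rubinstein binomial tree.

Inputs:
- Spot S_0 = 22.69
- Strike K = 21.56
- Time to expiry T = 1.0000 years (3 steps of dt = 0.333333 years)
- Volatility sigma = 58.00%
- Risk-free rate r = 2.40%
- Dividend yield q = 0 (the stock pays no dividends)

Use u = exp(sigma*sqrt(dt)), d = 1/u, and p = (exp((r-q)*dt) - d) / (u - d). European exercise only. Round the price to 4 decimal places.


dt = T/N = 0.333333
u = exp(sigma*sqrt(dt)) = 1.397749; d = 1/u = 0.715436
p = (exp((r-q)*dt) - d) / (u - d) = 0.428830
Discount per step: exp(-r*dt) = 0.992032
Stock lattice S(k, i) with i counting down-moves:
  k=0: S(0,0) = 22.6900
  k=1: S(1,0) = 31.7149; S(1,1) = 16.2332
  k=2: S(2,0) = 44.3295; S(2,1) = 22.6900; S(2,2) = 11.6138
  k=3: S(3,0) = 61.9615; S(3,1) = 31.7149; S(3,2) = 16.2332; S(3,3) = 8.3090
Terminal payoffs V(N, i) = max(K - S_T, 0):
  V(3,0) = 0.000000; V(3,1) = 0.000000; V(3,2) = 5.326758; V(3,3) = 13.251037
Backward induction: V(k, i) = exp(-r*dt) * [p * V(k+1, i) + (1-p) * V(k+1, i+1)].
  V(2,0) = exp(-r*dt) * [p*0.000000 + (1-p)*0.000000] = 0.000000
  V(2,1) = exp(-r*dt) * [p*0.000000 + (1-p)*5.326758] = 3.018243
  V(2,2) = exp(-r*dt) * [p*5.326758 + (1-p)*13.251037] = 9.774362
  V(1,0) = exp(-r*dt) * [p*0.000000 + (1-p)*3.018243] = 1.710195
  V(1,1) = exp(-r*dt) * [p*3.018243 + (1-p)*9.774362] = 6.822340
  V(0,0) = exp(-r*dt) * [p*1.710195 + (1-p)*6.822340] = 4.593208

Answer: Price = V(0,0) = 4.5932


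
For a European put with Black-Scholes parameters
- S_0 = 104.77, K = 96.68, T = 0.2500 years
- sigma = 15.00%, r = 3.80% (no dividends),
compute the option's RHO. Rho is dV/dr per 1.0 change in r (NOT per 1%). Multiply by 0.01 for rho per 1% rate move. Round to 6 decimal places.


d1 = 1.2356455404; d2 = 1.1606455404
phi(d1) = 0.1859367933; exp(-qT) = 1.0000000000; exp(-rT) = 0.9905449824
N(-d2) = 0.1228930387
Rho = -K*T*exp(-rT)*N(-d2) = -96.6800 * 0.2500 * 0.9905449824 * 0.1228930387 = -2.942240

Answer: Rho = -2.942240


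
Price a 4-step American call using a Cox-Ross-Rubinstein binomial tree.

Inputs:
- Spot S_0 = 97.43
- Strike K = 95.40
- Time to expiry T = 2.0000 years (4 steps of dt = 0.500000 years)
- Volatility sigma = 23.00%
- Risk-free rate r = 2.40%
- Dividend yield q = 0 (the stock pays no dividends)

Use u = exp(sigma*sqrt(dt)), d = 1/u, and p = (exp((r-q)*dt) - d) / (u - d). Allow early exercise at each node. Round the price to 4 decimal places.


dt = T/N = 0.500000
u = exp(sigma*sqrt(dt)) = 1.176607; d = 1/u = 0.849902
p = (exp((r-q)*dt) - d) / (u - d) = 0.496382
Discount per step: exp(-r*dt) = 0.988072
Stock lattice S(k, i) with i counting down-moves:
  k=0: S(0,0) = 97.4300
  k=1: S(1,0) = 114.6368; S(1,1) = 82.8059
  k=2: S(2,0) = 134.8824; S(2,1) = 97.4300; S(2,2) = 70.3769
  k=3: S(3,0) = 158.7035; S(3,1) = 114.6368; S(3,2) = 82.8059; S(3,3) = 59.8134
  k=4: S(4,0) = 186.7316; S(4,1) = 134.8824; S(4,2) = 97.4300; S(4,3) = 70.3769; S(4,4) = 50.8356
Terminal payoffs V(N, i) = max(S_T - K, 0):
  V(4,0) = 91.331622; V(4,1) = 39.482400; V(4,2) = 2.030000; V(4,3) = 0.000000; V(4,4) = 0.000000
Backward induction: V(k, i) = exp(-r*dt) * [p * V(k+1, i) + (1-p) * V(k+1, i+1)]; then take max(V_cont, immediate exercise) for American.
  V(3,0) = exp(-r*dt) * [p*91.331622 + (1-p)*39.482400] = 64.441485; exercise = 63.303527; V(3,0) = max -> 64.441485
  V(3,1) = exp(-r*dt) * [p*39.482400 + (1-p)*2.030000] = 20.374743; exercise = 19.236784; V(3,1) = max -> 20.374743
  V(3,2) = exp(-r*dt) * [p*2.030000 + (1-p)*0.000000] = 0.995637; exercise = 0.000000; V(3,2) = max -> 0.995637
  V(3,3) = exp(-r*dt) * [p*0.000000 + (1-p)*0.000000] = 0.000000; exercise = 0.000000; V(3,3) = max -> 0.000000
  V(2,0) = exp(-r*dt) * [p*64.441485 + (1-p)*20.374743] = 41.744744; exercise = 39.482400; V(2,0) = max -> 41.744744
  V(2,1) = exp(-r*dt) * [p*20.374743 + (1-p)*0.995637] = 10.488464; exercise = 2.030000; V(2,1) = max -> 10.488464
  V(2,2) = exp(-r*dt) * [p*0.995637 + (1-p)*0.000000] = 0.488321; exercise = 0.000000; V(2,2) = max -> 0.488321
  V(1,0) = exp(-r*dt) * [p*41.744744 + (1-p)*10.488464] = 25.693354; exercise = 19.236784; V(1,0) = max -> 25.693354
  V(1,1) = exp(-r*dt) * [p*10.488464 + (1-p)*0.488321] = 5.387181; exercise = 0.000000; V(1,1) = max -> 5.387181
  V(0,0) = exp(-r*dt) * [p*25.693354 + (1-p)*5.387181] = 15.282315; exercise = 2.030000; V(0,0) = max -> 15.282315

Answer: Price = V(0,0) = 15.2823


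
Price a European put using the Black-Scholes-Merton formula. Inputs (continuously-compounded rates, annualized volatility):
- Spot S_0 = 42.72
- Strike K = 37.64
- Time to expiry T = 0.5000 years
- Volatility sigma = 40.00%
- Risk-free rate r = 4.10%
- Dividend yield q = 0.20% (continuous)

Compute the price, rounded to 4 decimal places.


d1 = (ln(S/K) + (r - q + 0.5*sigma^2) * T) / (sigma * sqrt(T)) = 0.65796244
d2 = d1 - sigma * sqrt(T) = 0.37511972
exp(-rT) = 0.97970870; exp(-qT) = 0.99900050
P = K * exp(-rT) * N(-d2) - S_0 * exp(-qT) * N(-d1)
N(-d1) = 0.25528113; N(-d2) = 0.35378571
P = 37.6400 * 0.97970870 * 0.35378571 - 42.7200 * 0.99900050 * 0.25528113 = 2.1516

Answer: Price = 2.1516


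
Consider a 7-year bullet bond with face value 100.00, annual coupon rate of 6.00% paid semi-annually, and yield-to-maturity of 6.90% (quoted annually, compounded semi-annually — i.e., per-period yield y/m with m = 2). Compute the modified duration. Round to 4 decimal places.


Coupon per period c = face * coupon_rate / m = 3.000000
Periods per year m = 2; per-period yield y/m = 0.034500
Number of cashflows N = 14
Cashflows (t years, CF_t, discount factor 1/(1+y/m)^(m*t), PV):
  t = 0.5000: CF_t = 3.000000, DF = 0.966651, PV = 2.899952
  t = 1.0000: CF_t = 3.000000, DF = 0.934413, PV = 2.803240
  t = 1.5000: CF_t = 3.000000, DF = 0.903251, PV = 2.709753
  t = 2.0000: CF_t = 3.000000, DF = 0.873128, PV = 2.619385
  t = 2.5000: CF_t = 3.000000, DF = 0.844010, PV = 2.532030
  t = 3.0000: CF_t = 3.000000, DF = 0.815863, PV = 2.447588
  t = 3.5000: CF_t = 3.000000, DF = 0.788654, PV = 2.365962
  t = 4.0000: CF_t = 3.000000, DF = 0.762353, PV = 2.287059
  t = 4.5000: CF_t = 3.000000, DF = 0.736929, PV = 2.210786
  t = 5.0000: CF_t = 3.000000, DF = 0.712353, PV = 2.137058
  t = 5.5000: CF_t = 3.000000, DF = 0.688596, PV = 2.065788
  t = 6.0000: CF_t = 3.000000, DF = 0.665632, PV = 1.996895
  t = 6.5000: CF_t = 3.000000, DF = 0.643433, PV = 1.930300
  t = 7.0000: CF_t = 103.000000, DF = 0.621975, PV = 64.063446
Price P = sum_t PV_t = 95.069242
First compute Macaulay numerator sum_t t * PV_t:
  t * PV_t at t = 0.5000: 1.449976
  t * PV_t at t = 1.0000: 2.803240
  t * PV_t at t = 1.5000: 4.064630
  t * PV_t at t = 2.0000: 5.238769
  t * PV_t at t = 2.5000: 6.330074
  t * PV_t at t = 3.0000: 7.342763
  t * PV_t at t = 3.5000: 8.280867
  t * PV_t at t = 4.0000: 9.148234
  t * PV_t at t = 4.5000: 9.948539
  t * PV_t at t = 5.0000: 10.685290
  t * PV_t at t = 5.5000: 11.361836
  t * PV_t at t = 6.0000: 11.981372
  t * PV_t at t = 6.5000: 12.546950
  t * PV_t at t = 7.0000: 448.444121
Macaulay duration D = 549.626663 / 95.069242 = 5.781330
Modified duration = D / (1 + y/m) = 5.781330 / (1 + 0.034500) = 5.588526

Answer: Modified duration = 5.5885


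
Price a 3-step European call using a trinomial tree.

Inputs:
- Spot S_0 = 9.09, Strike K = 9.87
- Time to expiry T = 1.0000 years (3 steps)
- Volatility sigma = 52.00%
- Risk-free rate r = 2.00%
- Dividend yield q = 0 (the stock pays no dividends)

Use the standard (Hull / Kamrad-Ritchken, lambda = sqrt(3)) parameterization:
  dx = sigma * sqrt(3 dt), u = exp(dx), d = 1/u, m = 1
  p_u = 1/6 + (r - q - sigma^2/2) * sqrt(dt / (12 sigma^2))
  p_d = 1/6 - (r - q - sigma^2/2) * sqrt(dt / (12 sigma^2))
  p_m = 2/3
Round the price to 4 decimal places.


dt = T/N = 0.333333; dx = sigma*sqrt(3*dt) = 0.520000
u = exp(dx) = 1.682028; d = 1/u = 0.594521
p_u = 0.129744, p_m = 0.666667, p_d = 0.203590
Discount per step: exp(-r*dt) = 0.993356
Stock lattice S(k, j) with j the centered position index:
  k=0: S(0,+0) = 9.0900
  k=1: S(1,-1) = 5.4042; S(1,+0) = 9.0900; S(1,+1) = 15.2896
  k=2: S(2,-2) = 3.2129; S(2,-1) = 5.4042; S(2,+0) = 9.0900; S(2,+1) = 15.2896; S(2,+2) = 25.7176
  k=3: S(3,-3) = 1.9101; S(3,-2) = 3.2129; S(3,-1) = 5.4042; S(3,+0) = 9.0900; S(3,+1) = 15.2896; S(3,+2) = 25.7176; S(3,+3) = 43.2577
Terminal payoffs V(N, j) = max(S_T - K, 0):
  V(3,-3) = 0.000000; V(3,-2) = 0.000000; V(3,-1) = 0.000000; V(3,+0) = 0.000000; V(3,+1) = 5.419631; V(3,+2) = 15.847583; V(3,+3) = 33.387685
Backward induction: V(k, j) = exp(-r*dt) * [p_u * V(k+1, j+1) + p_m * V(k+1, j) + p_d * V(k+1, j-1)]
  V(2,-2) = exp(-r*dt) * [p_u*0.000000 + p_m*0.000000 + p_d*0.000000] = 0.000000
  V(2,-1) = exp(-r*dt) * [p_u*0.000000 + p_m*0.000000 + p_d*0.000000] = 0.000000
  V(2,+0) = exp(-r*dt) * [p_u*5.419631 + p_m*0.000000 + p_d*0.000000] = 0.698490
  V(2,+1) = exp(-r*dt) * [p_u*15.847583 + p_m*5.419631 + p_d*0.000000] = 5.631541
  V(2,+2) = exp(-r*dt) * [p_u*33.387685 + p_m*15.847583 + p_d*5.419631] = 15.893961
  V(1,-1) = exp(-r*dt) * [p_u*0.698490 + p_m*0.000000 + p_d*0.000000] = 0.090022
  V(1,+0) = exp(-r*dt) * [p_u*5.631541 + p_m*0.698490 + p_d*0.000000] = 1.188368
  V(1,+1) = exp(-r*dt) * [p_u*15.893961 + p_m*5.631541 + p_d*0.698490] = 5.919113
  V(0,+0) = exp(-r*dt) * [p_u*5.919113 + p_m*1.188368 + p_d*0.090022] = 1.568051

Answer: Price = V(0,0) = 1.5681


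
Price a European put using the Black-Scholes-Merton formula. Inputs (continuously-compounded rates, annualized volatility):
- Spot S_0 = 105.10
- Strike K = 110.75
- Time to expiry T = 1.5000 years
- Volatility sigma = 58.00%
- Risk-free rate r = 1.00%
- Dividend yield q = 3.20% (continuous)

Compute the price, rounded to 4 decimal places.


Answer: Price = 33.7054

Derivation:
d1 = (ln(S/K) + (r - q + 0.5*sigma^2) * T) / (sigma * sqrt(T)) = 0.23500583
d2 = d1 - sigma * sqrt(T) = -0.47534619
exp(-rT) = 0.98511194; exp(-qT) = 0.95313379
P = K * exp(-rT) * N(-d2) - S_0 * exp(-qT) * N(-d1)
N(-d1) = 0.40710210; N(-d2) = 0.68272988
P = 110.7500 * 0.98511194 * 0.68272988 - 105.1000 * 0.95313379 * 0.40710210 = 33.7054


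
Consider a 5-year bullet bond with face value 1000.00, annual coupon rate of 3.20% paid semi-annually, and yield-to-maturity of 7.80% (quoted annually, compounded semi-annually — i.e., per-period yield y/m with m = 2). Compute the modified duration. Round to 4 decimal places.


Coupon per period c = face * coupon_rate / m = 16.000000
Periods per year m = 2; per-period yield y/m = 0.039000
Number of cashflows N = 10
Cashflows (t years, CF_t, discount factor 1/(1+y/m)^(m*t), PV):
  t = 0.5000: CF_t = 16.000000, DF = 0.962464, PV = 15.399423
  t = 1.0000: CF_t = 16.000000, DF = 0.926337, PV = 14.821388
  t = 1.5000: CF_t = 16.000000, DF = 0.891566, PV = 14.265051
  t = 2.0000: CF_t = 16.000000, DF = 0.858100, PV = 13.729597
  t = 2.5000: CF_t = 16.000000, DF = 0.825890, PV = 13.214242
  t = 3.0000: CF_t = 16.000000, DF = 0.794889, PV = 12.718231
  t = 3.5000: CF_t = 16.000000, DF = 0.765052, PV = 12.240838
  t = 4.0000: CF_t = 16.000000, DF = 0.736335, PV = 11.781365
  t = 4.5000: CF_t = 16.000000, DF = 0.708696, PV = 11.339138
  t = 5.0000: CF_t = 1016.000000, DF = 0.682094, PV = 693.007975
Price P = sum_t PV_t = 812.517248
First compute Macaulay numerator sum_t t * PV_t:
  t * PV_t at t = 0.5000: 7.699711
  t * PV_t at t = 1.0000: 14.821388
  t * PV_t at t = 1.5000: 21.397577
  t * PV_t at t = 2.0000: 27.459194
  t * PV_t at t = 2.5000: 33.035604
  t * PV_t at t = 3.0000: 38.154692
  t * PV_t at t = 3.5000: 42.842933
  t * PV_t at t = 4.0000: 47.125459
  t * PV_t at t = 4.5000: 51.026123
  t * PV_t at t = 5.0000: 3465.039875
Macaulay duration D = 3748.602556 / 812.517248 = 4.613567
Modified duration = D / (1 + y/m) = 4.613567 / (1 + 0.039000) = 4.440391

Answer: Modified duration = 4.4404


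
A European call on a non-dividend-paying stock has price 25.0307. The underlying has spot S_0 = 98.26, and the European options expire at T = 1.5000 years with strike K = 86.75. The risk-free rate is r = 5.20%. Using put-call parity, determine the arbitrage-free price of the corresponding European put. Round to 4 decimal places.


Put-call parity: C - P = S_0 * exp(-qT) - K * exp(-rT).
S_0 * exp(-qT) = 98.2600 * 1.00000000 = 98.26000000
K * exp(-rT) = 86.7500 * 0.92496443 = 80.24066400
P = C - S*exp(-qT) + K*exp(-rT)
P = 25.0307 - 98.26000000 + 80.24066400 = 7.0114

Answer: Put price = 7.0114


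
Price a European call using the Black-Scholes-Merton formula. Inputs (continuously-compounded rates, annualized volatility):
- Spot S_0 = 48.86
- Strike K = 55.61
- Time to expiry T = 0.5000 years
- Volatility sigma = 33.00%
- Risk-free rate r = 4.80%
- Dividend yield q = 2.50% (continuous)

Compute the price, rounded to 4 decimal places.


d1 = (ln(S/K) + (r - q + 0.5*sigma^2) * T) / (sigma * sqrt(T)) = -0.38860435
d2 = d1 - sigma * sqrt(T) = -0.62194959
exp(-rT) = 0.97628571; exp(-qT) = 0.98757780
C = S_0 * exp(-qT) * N(d1) - K * exp(-rT) * N(d2)
N(d1) = 0.34878442; N(d2) = 0.26698751
C = 48.8600 * 0.98757780 * 0.34878442 - 55.6100 * 0.97628571 * 0.26698751 = 2.3348

Answer: Price = 2.3348


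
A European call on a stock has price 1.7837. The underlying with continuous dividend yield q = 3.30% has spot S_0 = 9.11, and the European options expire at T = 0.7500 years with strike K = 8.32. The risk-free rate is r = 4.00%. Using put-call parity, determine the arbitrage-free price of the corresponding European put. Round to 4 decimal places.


Put-call parity: C - P = S_0 * exp(-qT) - K * exp(-rT).
S_0 * exp(-qT) = 9.1100 * 0.97555377 = 8.88729484
K * exp(-rT) = 8.3200 * 0.97044553 = 8.07410684
P = C - S*exp(-qT) + K*exp(-rT)
P = 1.7837 - 8.88729484 + 8.07410684 = 0.9705

Answer: Put price = 0.9705


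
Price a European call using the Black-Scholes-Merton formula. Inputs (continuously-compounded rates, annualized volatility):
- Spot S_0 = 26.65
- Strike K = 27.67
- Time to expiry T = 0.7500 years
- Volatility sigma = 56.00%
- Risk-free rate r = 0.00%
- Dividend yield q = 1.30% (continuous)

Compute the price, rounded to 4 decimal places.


d1 = (ln(S/K) + (r - q + 0.5*sigma^2) * T) / (sigma * sqrt(T)) = 0.14493627
d2 = d1 - sigma * sqrt(T) = -0.34003795
exp(-rT) = 1.00000000; exp(-qT) = 0.99029738
C = S_0 * exp(-qT) * N(d1) - K * exp(-rT) * N(d2)
N(d1) = 0.55761941; N(d2) = 0.36691397
C = 26.6500 * 0.99029738 * 0.55761941 - 27.6700 * 1.00000000 * 0.36691397 = 4.5639

Answer: Price = 4.5639


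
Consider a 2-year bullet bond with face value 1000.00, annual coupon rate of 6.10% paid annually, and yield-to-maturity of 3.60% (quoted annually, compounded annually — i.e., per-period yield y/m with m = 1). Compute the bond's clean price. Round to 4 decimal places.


Coupon per period c = face * coupon_rate / m = 61.000000
Periods per year m = 1; per-period yield y/m = 0.036000
Number of cashflows N = 2
Cashflows (t years, CF_t, discount factor 1/(1+y/m)^(m*t), PV):
  t = 1.0000: CF_t = 61.000000, DF = 0.965251, PV = 58.880309
  t = 2.0000: CF_t = 1061.000000, DF = 0.931709, PV = 988.543701
Price P = sum_t PV_t = 1047.424010

Answer: Price = 1047.4240


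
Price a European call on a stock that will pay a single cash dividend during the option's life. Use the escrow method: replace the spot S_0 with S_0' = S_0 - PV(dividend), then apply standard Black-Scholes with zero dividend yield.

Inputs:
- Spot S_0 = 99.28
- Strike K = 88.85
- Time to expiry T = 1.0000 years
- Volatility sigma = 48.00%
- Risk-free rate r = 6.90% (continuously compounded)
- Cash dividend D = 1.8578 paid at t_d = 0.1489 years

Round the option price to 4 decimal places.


Answer: Price = 25.2987

Derivation:
PV(D) = D * exp(-r * t_d) = 1.8578 * 0.98977850 = 1.83881049
S_0' = S_0 - PV(D) = 99.2800 - 1.83881049 = 97.44118951
d1 = (ln(S_0'/K) + (r + sigma^2/2)*T) / (sigma*sqrt(T)) = 0.57604054
d2 = d1 - sigma*sqrt(T) = 0.09604054
exp(-rT) = 0.93332668
N(d1) = 0.71770611; N(d2) = 0.53825581
C = S_0' * N(d1) - K * exp(-rT) * N(d2) = 97.44118951 * 0.71770611 - 88.8500 * 0.93332668 * 0.53825581 = 25.2987


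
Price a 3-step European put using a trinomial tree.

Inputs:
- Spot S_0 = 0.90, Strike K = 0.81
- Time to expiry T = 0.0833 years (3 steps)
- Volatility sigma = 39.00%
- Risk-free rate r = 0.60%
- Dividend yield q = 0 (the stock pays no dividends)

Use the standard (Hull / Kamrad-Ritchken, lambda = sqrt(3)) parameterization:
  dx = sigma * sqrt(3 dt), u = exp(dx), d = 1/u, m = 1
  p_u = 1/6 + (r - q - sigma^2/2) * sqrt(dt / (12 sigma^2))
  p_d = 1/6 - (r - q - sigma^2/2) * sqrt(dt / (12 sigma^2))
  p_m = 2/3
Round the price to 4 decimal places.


dt = T/N = 0.027767; dx = sigma*sqrt(3*dt) = 0.112561
u = exp(dx) = 1.119140; d = 1/u = 0.893543
p_u = 0.158027, p_m = 0.666667, p_d = 0.175307
Discount per step: exp(-r*dt) = 0.999833
Stock lattice S(k, j) with j the centered position index:
  k=0: S(0,+0) = 0.9000
  k=1: S(1,-1) = 0.8042; S(1,+0) = 0.9000; S(1,+1) = 1.0072
  k=2: S(2,-2) = 0.7186; S(2,-1) = 0.8042; S(2,+0) = 0.9000; S(2,+1) = 1.0072; S(2,+2) = 1.1272
  k=3: S(3,-3) = 0.6421; S(3,-2) = 0.7186; S(3,-1) = 0.8042; S(3,+0) = 0.9000; S(3,+1) = 1.0072; S(3,+2) = 1.1272; S(3,+3) = 1.2615
Terminal payoffs V(N, j) = max(K - S_T, 0):
  V(3,-3) = 0.167920; V(3,-2) = 0.091423; V(3,-1) = 0.005811; V(3,+0) = 0.000000; V(3,+1) = 0.000000; V(3,+2) = 0.000000; V(3,+3) = 0.000000
Backward induction: V(k, j) = exp(-r*dt) * [p_u * V(k+1, j+1) + p_m * V(k+1, j) + p_d * V(k+1, j-1)]
  V(2,-2) = exp(-r*dt) * [p_u*0.005811 + p_m*0.091423 + p_d*0.167920] = 0.091289
  V(2,-1) = exp(-r*dt) * [p_u*0.000000 + p_m*0.005811 + p_d*0.091423] = 0.019898
  V(2,+0) = exp(-r*dt) * [p_u*0.000000 + p_m*0.000000 + p_d*0.005811] = 0.001019
  V(2,+1) = exp(-r*dt) * [p_u*0.000000 + p_m*0.000000 + p_d*0.000000] = 0.000000
  V(2,+2) = exp(-r*dt) * [p_u*0.000000 + p_m*0.000000 + p_d*0.000000] = 0.000000
  V(1,-1) = exp(-r*dt) * [p_u*0.001019 + p_m*0.019898 + p_d*0.091289] = 0.029425
  V(1,+0) = exp(-r*dt) * [p_u*0.000000 + p_m*0.001019 + p_d*0.019898] = 0.004167
  V(1,+1) = exp(-r*dt) * [p_u*0.000000 + p_m*0.000000 + p_d*0.001019] = 0.000179
  V(0,+0) = exp(-r*dt) * [p_u*0.000179 + p_m*0.004167 + p_d*0.029425] = 0.007963

Answer: Price = V(0,0) = 0.0080


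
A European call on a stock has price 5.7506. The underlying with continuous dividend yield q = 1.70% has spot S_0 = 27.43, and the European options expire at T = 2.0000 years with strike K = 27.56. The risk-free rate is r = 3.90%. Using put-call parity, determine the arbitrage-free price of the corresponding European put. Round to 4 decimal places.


Put-call parity: C - P = S_0 * exp(-qT) - K * exp(-rT).
S_0 * exp(-qT) = 27.4300 * 0.96657150 = 26.51305637
K * exp(-rT) = 27.5600 * 0.92496443 = 25.49201960
P = C - S*exp(-qT) + K*exp(-rT)
P = 5.7506 - 26.51305637 + 25.49201960 = 4.7296

Answer: Put price = 4.7296


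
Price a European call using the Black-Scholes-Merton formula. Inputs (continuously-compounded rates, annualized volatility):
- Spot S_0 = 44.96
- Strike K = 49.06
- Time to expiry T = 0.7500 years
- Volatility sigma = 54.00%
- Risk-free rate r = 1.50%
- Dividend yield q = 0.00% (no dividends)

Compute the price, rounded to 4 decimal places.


d1 = (ln(S/K) + (r - q + 0.5*sigma^2) * T) / (sigma * sqrt(T)) = 0.07126890
d2 = d1 - sigma * sqrt(T) = -0.39638482
exp(-rT) = 0.98881304; exp(-qT) = 1.00000000
C = S_0 * exp(-qT) * N(d1) - K * exp(-rT) * N(d2)
N(d1) = 0.52840813; N(d2) = 0.34591058
C = 44.9600 * 1.00000000 * 0.52840813 - 49.0600 * 0.98881304 * 0.34591058 = 6.9767

Answer: Price = 6.9767


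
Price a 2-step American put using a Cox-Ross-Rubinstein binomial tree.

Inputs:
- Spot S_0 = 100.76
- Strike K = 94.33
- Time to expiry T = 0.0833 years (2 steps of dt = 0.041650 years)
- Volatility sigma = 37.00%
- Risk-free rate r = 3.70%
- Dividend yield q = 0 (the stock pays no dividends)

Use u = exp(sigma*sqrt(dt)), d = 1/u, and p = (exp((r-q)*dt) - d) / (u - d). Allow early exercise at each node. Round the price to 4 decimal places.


dt = T/N = 0.041650
u = exp(sigma*sqrt(dt)) = 1.078435; d = 1/u = 0.927270
p = (exp((r-q)*dt) - d) / (u - d) = 0.491334
Discount per step: exp(-r*dt) = 0.998460
Stock lattice S(k, i) with i counting down-moves:
  k=0: S(0,0) = 100.7600
  k=1: S(1,0) = 108.6631; S(1,1) = 93.4317
  k=2: S(2,0) = 117.1861; S(2,1) = 100.7600; S(2,2) = 86.6364
Terminal payoffs V(N, i) = max(K - S_T, 0):
  V(2,0) = 0.000000; V(2,1) = 0.000000; V(2,2) = 7.693622
Backward induction: V(k, i) = exp(-r*dt) * [p * V(k+1, i) + (1-p) * V(k+1, i+1)]; then take max(V_cont, immediate exercise) for American.
  V(1,0) = exp(-r*dt) * [p*0.000000 + (1-p)*0.000000] = 0.000000; exercise = 0.000000; V(1,0) = max -> 0.000000
  V(1,1) = exp(-r*dt) * [p*0.000000 + (1-p)*7.693622] = 3.907461; exercise = 0.898306; V(1,1) = max -> 3.907461
  V(0,0) = exp(-r*dt) * [p*0.000000 + (1-p)*3.907461] = 1.984533; exercise = 0.000000; V(0,0) = max -> 1.984533

Answer: Price = V(0,0) = 1.9845


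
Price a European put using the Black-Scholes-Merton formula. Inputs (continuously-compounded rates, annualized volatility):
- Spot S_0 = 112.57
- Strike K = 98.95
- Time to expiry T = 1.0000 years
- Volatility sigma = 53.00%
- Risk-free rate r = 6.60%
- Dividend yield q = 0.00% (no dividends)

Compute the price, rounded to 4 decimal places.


d1 = (ln(S/K) + (r - q + 0.5*sigma^2) * T) / (sigma * sqrt(T)) = 0.63285015
d2 = d1 - sigma * sqrt(T) = 0.10285015
exp(-rT) = 0.93613086; exp(-qT) = 1.00000000
P = K * exp(-rT) * N(-d2) - S_0 * exp(-qT) * N(-d1)
N(-d1) = 0.26341575; N(-d2) = 0.45904095
P = 98.9500 * 0.93613086 * 0.45904095 - 112.5700 * 1.00000000 * 0.26341575 = 12.8683

Answer: Price = 12.8683


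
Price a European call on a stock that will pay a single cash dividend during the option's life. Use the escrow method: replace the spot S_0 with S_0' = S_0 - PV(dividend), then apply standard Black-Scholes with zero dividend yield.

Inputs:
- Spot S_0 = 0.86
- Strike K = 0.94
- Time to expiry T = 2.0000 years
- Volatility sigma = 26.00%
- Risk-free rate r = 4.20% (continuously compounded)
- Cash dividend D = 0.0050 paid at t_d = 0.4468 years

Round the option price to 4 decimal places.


Answer: Price = 0.1209

Derivation:
PV(D) = D * exp(-r * t_d) = 0.0050 * 0.98140938 = 0.00490705
S_0' = S_0 - PV(D) = 0.8600 - 0.00490705 = 0.85509295
d1 = (ln(S_0'/K) + (r + sigma^2/2)*T) / (sigma*sqrt(T)) = 0.15483002
d2 = d1 - sigma*sqrt(T) = -0.21286551
exp(-rT) = 0.91943126
N(d1) = 0.56152234; N(d2) = 0.41571593
C = S_0' * N(d1) - K * exp(-rT) * N(d2) = 0.85509295 * 0.56152234 - 0.9400 * 0.91943126 * 0.41571593 = 0.1209


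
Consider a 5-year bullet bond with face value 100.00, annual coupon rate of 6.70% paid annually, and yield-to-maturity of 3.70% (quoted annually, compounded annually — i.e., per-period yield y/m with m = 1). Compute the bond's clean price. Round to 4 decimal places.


Coupon per period c = face * coupon_rate / m = 6.700000
Periods per year m = 1; per-period yield y/m = 0.037000
Number of cashflows N = 5
Cashflows (t years, CF_t, discount factor 1/(1+y/m)^(m*t), PV):
  t = 1.0000: CF_t = 6.700000, DF = 0.964320, PV = 6.460945
  t = 2.0000: CF_t = 6.700000, DF = 0.929913, PV = 6.230420
  t = 3.0000: CF_t = 6.700000, DF = 0.896734, PV = 6.008119
  t = 4.0000: CF_t = 6.700000, DF = 0.864739, PV = 5.793750
  t = 5.0000: CF_t = 106.700000, DF = 0.833885, PV = 88.975541
Price P = sum_t PV_t = 113.468775

Answer: Price = 113.4688


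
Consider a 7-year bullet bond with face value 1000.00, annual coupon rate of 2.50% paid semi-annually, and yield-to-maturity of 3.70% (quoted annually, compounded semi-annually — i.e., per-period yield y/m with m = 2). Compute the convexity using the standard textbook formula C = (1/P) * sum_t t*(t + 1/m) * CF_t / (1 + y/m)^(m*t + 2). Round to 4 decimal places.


Answer: Convexity = 45.2509

Derivation:
Coupon per period c = face * coupon_rate / m = 12.500000
Periods per year m = 2; per-period yield y/m = 0.018500
Number of cashflows N = 14
Cashflows (t years, CF_t, discount factor 1/(1+y/m)^(m*t), PV):
  t = 0.5000: CF_t = 12.500000, DF = 0.981836, PV = 12.272950
  t = 1.0000: CF_t = 12.500000, DF = 0.964002, PV = 12.050025
  t = 1.5000: CF_t = 12.500000, DF = 0.946492, PV = 11.831149
  t = 2.0000: CF_t = 12.500000, DF = 0.929300, PV = 11.616248
  t = 2.5000: CF_t = 12.500000, DF = 0.912420, PV = 11.405251
  t = 3.0000: CF_t = 12.500000, DF = 0.895847, PV = 11.198086
  t = 3.5000: CF_t = 12.500000, DF = 0.879575, PV = 10.994685
  t = 4.0000: CF_t = 12.500000, DF = 0.863598, PV = 10.794978
  t = 4.5000: CF_t = 12.500000, DF = 0.847912, PV = 10.598898
  t = 5.0000: CF_t = 12.500000, DF = 0.832510, PV = 10.406380
  t = 5.5000: CF_t = 12.500000, DF = 0.817389, PV = 10.217359
  t = 6.0000: CF_t = 12.500000, DF = 0.802542, PV = 10.031771
  t = 6.5000: CF_t = 12.500000, DF = 0.787964, PV = 9.849554
  t = 7.0000: CF_t = 1012.500000, DF = 0.773652, PV = 783.322435
Price P = sum_t PV_t = 926.589769
Convexity numerator sum_t t*(t + 1/m) * CF_t / (1+y/m)^(m*t + 2):
  t = 0.5000: term = 5.915574
  t = 1.0000: term = 17.424372
  t = 1.5000: term = 34.215753
  t = 2.0000: term = 55.990432
  t = 2.5000: term = 82.460135
  t = 3.0000: term = 113.347265
  t = 3.5000: term = 148.384572
  t = 4.0000: term = 187.314840
  t = 4.5000: term = 229.890574
  t = 5.0000: term = 275.873705
  t = 5.5000: term = 325.035293
  t = 6.0000: term = 377.155246
  t = 6.5000: term = 432.022046
  t = 7.0000: term = 39644.030530
Convexity = (1/P) * sum = 41929.060337 / 926.589769 = 45.250942


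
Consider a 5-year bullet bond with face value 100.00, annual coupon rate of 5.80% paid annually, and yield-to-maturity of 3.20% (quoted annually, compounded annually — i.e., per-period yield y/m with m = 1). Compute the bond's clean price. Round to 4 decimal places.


Answer: Price = 111.8395

Derivation:
Coupon per period c = face * coupon_rate / m = 5.800000
Periods per year m = 1; per-period yield y/m = 0.032000
Number of cashflows N = 5
Cashflows (t years, CF_t, discount factor 1/(1+y/m)^(m*t), PV):
  t = 1.0000: CF_t = 5.800000, DF = 0.968992, PV = 5.620155
  t = 2.0000: CF_t = 5.800000, DF = 0.938946, PV = 5.445887
  t = 3.0000: CF_t = 5.800000, DF = 0.909831, PV = 5.277022
  t = 4.0000: CF_t = 5.800000, DF = 0.881620, PV = 5.113393
  t = 5.0000: CF_t = 105.800000, DF = 0.854283, PV = 90.383089
Price P = sum_t PV_t = 111.839546


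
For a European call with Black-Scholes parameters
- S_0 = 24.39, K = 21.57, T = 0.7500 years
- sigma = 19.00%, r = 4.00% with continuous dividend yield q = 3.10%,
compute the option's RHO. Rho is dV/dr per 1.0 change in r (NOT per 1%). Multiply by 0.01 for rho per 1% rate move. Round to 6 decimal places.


Answer: Rho = 11.927490

Derivation:
d1 = 0.8700197671; d2 = 0.7054749404
phi(d1) = 0.2732397318; exp(-qT) = 0.9770181987; exp(-rT) = 0.9704455335
N(d2) = 0.7597426392
Rho = K*T*exp(-rT)*N(d2) = 21.5700 * 0.7500 * 0.9704455335 * 0.7597426392 = 11.927490


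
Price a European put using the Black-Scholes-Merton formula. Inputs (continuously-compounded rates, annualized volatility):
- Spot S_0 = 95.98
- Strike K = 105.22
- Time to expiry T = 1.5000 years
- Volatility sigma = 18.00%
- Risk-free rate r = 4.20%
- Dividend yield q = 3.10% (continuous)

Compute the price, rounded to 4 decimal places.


Answer: Price = 12.4267

Derivation:
d1 = (ln(S/K) + (r - q + 0.5*sigma^2) * T) / (sigma * sqrt(T)) = -0.23185582
d2 = d1 - sigma * sqrt(T) = -0.45230989
exp(-rT) = 0.93894347; exp(-qT) = 0.95456456
P = K * exp(-rT) * N(-d2) - S_0 * exp(-qT) * N(-d1)
N(-d1) = 0.59167500; N(-d2) = 0.67447712
P = 105.2200 * 0.93894347 * 0.67447712 - 95.9800 * 0.95456456 * 0.59167500 = 12.4267


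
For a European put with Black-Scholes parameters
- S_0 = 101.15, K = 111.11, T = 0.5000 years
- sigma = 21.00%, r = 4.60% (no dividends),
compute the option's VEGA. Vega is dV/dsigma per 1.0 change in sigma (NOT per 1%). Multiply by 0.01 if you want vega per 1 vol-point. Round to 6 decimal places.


d1 = -0.4033279029; d2 = -0.5518203269
phi(d1) = 0.3677782030; exp(-qT) = 1.0000000000; exp(-rT) = 0.9772624838
Vega = S * exp(-qT) * phi(d1) * sqrt(T) = 101.1500 * 1.0000000000 * 0.3677782030 * 0.7071067812 = 26.304913

Answer: Vega = 26.304913
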